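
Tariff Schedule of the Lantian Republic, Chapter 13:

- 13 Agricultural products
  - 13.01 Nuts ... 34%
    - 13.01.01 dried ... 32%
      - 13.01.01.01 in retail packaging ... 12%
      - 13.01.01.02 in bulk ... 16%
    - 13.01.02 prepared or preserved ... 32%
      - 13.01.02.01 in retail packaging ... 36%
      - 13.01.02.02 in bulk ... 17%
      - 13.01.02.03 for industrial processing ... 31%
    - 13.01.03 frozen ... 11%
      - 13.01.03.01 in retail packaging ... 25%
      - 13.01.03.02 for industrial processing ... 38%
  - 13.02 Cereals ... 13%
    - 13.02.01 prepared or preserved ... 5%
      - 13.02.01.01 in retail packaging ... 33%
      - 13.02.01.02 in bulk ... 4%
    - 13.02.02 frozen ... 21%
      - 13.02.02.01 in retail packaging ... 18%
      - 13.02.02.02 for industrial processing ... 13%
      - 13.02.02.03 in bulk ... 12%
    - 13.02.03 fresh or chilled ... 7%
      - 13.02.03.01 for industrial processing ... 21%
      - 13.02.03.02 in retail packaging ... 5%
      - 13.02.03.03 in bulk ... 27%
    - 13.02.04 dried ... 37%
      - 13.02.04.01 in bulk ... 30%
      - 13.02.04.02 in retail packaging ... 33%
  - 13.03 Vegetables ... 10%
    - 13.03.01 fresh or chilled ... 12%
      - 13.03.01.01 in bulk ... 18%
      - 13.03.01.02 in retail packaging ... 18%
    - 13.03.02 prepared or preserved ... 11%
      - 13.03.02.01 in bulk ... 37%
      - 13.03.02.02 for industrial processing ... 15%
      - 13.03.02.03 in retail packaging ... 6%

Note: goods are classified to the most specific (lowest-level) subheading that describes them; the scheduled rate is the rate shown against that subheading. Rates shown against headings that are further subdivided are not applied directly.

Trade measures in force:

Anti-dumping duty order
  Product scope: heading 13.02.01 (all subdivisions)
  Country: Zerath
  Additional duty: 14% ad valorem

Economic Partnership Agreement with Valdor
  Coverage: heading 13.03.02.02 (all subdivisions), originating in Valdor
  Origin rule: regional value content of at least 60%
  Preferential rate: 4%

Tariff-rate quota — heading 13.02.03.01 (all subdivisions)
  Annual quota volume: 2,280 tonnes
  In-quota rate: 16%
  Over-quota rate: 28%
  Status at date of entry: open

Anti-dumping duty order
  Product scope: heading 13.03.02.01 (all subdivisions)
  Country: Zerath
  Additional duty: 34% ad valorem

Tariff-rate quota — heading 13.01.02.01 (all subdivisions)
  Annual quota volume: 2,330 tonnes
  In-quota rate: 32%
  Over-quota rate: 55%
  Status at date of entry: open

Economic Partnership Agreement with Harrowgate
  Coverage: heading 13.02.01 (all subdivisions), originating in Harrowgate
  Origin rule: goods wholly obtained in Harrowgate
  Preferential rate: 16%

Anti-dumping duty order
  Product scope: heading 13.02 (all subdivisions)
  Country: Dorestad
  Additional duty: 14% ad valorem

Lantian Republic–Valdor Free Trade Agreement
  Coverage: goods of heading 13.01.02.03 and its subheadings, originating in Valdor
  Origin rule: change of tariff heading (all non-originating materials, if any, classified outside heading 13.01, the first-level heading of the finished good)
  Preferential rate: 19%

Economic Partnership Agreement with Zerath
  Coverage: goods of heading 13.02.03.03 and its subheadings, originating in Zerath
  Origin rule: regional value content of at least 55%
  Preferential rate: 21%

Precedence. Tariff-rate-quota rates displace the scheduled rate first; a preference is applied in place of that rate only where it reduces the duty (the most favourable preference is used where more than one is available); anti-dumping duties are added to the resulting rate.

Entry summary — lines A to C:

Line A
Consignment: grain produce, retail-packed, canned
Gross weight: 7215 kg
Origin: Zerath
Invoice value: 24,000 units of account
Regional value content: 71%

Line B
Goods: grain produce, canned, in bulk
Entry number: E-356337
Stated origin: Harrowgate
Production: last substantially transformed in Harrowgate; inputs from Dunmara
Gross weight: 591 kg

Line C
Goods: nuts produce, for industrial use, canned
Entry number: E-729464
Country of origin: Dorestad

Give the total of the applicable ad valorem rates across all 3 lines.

82%

Line A: grain → 13.02; canned → 13.02.01; retail-packed → 13.02.01.01. Scheduled 33%. Zerath agreement on 13.02.03.03: 13.02.01.01 not covered; anti-dumping (Zerath, 13.02.01): +14%; total 33% + 14% = 47%. → 47%.
Line B: grain → 13.02; canned → 13.02.01; in bulk → 13.02.01.02. Scheduled 4%. Harrowgate agreement on 13.02.01: not wholly obtained. → 4%.
Line C: nuts → 13.01; canned → 13.01.02; for industrial use → 13.01.02.03. Scheduled 31%. No special measure applies. → 31%.
Sum: 47% + 4% + 31% = 82%.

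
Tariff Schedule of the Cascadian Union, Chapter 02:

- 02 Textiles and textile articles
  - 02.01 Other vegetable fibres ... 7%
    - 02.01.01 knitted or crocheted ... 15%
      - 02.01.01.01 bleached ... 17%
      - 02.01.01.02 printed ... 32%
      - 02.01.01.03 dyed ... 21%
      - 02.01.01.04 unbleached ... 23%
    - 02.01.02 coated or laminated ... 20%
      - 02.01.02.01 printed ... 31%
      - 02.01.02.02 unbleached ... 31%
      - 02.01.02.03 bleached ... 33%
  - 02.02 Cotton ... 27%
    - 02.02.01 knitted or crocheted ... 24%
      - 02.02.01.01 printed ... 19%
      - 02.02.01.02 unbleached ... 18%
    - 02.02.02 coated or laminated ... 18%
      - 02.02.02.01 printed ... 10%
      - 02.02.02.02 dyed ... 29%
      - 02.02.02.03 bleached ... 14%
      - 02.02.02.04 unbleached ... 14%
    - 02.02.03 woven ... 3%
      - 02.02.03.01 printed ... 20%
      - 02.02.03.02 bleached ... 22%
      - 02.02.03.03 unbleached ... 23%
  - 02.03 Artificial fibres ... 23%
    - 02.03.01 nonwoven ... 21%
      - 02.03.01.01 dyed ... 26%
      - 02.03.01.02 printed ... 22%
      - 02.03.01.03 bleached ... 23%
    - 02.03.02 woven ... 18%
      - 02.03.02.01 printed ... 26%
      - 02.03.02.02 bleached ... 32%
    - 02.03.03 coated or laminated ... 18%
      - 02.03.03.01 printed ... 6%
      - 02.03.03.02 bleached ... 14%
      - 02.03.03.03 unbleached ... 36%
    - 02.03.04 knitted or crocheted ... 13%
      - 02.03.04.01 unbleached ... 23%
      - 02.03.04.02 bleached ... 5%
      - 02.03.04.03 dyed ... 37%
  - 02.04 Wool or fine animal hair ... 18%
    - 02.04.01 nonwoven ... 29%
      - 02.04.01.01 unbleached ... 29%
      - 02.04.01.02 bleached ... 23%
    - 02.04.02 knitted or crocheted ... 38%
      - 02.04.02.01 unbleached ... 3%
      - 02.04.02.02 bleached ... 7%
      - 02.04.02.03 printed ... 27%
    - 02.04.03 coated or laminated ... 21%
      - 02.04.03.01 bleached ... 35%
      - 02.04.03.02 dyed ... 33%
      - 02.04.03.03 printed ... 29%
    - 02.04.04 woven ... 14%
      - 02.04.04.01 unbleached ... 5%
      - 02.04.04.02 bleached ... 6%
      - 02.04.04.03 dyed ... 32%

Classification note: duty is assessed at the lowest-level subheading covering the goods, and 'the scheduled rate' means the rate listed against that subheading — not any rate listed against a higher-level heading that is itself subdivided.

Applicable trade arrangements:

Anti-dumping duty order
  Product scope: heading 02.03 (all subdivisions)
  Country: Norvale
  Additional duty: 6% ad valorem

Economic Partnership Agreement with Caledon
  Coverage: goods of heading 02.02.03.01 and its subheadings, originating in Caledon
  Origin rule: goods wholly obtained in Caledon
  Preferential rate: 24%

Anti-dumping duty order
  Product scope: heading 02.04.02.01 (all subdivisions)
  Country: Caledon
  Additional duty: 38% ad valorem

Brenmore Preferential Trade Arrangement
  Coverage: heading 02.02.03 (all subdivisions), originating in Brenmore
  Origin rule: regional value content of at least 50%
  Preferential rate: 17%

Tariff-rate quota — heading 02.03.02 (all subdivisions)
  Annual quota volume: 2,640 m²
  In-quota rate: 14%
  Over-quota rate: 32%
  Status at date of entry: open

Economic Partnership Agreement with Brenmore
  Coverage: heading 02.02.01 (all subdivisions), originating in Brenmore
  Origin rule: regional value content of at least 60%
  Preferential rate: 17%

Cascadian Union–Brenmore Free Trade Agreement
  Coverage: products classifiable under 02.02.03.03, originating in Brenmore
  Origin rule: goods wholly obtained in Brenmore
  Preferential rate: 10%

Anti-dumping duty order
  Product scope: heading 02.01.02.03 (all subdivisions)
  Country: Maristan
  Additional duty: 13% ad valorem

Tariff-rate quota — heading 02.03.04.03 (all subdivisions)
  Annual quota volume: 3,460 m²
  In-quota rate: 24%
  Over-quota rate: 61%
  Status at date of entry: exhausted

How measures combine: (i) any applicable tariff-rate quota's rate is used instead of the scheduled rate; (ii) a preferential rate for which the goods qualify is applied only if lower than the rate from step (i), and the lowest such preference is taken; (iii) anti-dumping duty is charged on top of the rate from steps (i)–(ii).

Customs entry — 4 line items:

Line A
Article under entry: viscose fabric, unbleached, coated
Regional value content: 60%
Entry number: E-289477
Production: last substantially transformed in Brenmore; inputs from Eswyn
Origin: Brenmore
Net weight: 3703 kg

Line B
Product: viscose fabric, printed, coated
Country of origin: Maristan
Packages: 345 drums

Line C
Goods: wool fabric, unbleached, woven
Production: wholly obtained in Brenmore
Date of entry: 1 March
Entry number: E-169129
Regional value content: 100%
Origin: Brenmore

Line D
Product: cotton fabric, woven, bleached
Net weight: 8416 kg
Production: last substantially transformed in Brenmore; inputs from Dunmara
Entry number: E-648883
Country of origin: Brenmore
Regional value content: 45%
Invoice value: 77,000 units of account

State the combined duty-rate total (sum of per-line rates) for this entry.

69%

Line A: viscose → 02.03; coated → 02.03.03; unbleached → 02.03.03.03. Scheduled 36%. Brenmore agreement on 02.02.03: 02.03.03.03 not covered; Brenmore agreement on 02.02.01: 02.03.03.03 not covered; Brenmore agreement on 02.02.03.03: 02.03.03.03 not covered. → 36%.
Line B: viscose → 02.03; coated → 02.03.03; printed → 02.03.03.01. Scheduled 6%. No special measure applies. → 6%.
Line C: wool → 02.04; woven → 02.04.04; unbleached → 02.04.04.01. Scheduled 5%. Brenmore agreement on 02.02.03: 02.04.04.01 not covered; Brenmore agreement on 02.02.01: 02.04.04.01 not covered; Brenmore agreement on 02.02.03.03: 02.04.04.01 not covered. → 5%.
Line D: cotton → 02.02; woven → 02.02.03; bleached → 02.02.03.02. Scheduled 22%. Brenmore agreement on 02.02.03: RVC < 50%; Brenmore agreement on 02.02.01: 02.02.03.02 not covered; Brenmore agreement on 02.02.03.03: 02.02.03.02 not covered. → 22%.
Sum: 36% + 6% + 5% + 22% = 69%.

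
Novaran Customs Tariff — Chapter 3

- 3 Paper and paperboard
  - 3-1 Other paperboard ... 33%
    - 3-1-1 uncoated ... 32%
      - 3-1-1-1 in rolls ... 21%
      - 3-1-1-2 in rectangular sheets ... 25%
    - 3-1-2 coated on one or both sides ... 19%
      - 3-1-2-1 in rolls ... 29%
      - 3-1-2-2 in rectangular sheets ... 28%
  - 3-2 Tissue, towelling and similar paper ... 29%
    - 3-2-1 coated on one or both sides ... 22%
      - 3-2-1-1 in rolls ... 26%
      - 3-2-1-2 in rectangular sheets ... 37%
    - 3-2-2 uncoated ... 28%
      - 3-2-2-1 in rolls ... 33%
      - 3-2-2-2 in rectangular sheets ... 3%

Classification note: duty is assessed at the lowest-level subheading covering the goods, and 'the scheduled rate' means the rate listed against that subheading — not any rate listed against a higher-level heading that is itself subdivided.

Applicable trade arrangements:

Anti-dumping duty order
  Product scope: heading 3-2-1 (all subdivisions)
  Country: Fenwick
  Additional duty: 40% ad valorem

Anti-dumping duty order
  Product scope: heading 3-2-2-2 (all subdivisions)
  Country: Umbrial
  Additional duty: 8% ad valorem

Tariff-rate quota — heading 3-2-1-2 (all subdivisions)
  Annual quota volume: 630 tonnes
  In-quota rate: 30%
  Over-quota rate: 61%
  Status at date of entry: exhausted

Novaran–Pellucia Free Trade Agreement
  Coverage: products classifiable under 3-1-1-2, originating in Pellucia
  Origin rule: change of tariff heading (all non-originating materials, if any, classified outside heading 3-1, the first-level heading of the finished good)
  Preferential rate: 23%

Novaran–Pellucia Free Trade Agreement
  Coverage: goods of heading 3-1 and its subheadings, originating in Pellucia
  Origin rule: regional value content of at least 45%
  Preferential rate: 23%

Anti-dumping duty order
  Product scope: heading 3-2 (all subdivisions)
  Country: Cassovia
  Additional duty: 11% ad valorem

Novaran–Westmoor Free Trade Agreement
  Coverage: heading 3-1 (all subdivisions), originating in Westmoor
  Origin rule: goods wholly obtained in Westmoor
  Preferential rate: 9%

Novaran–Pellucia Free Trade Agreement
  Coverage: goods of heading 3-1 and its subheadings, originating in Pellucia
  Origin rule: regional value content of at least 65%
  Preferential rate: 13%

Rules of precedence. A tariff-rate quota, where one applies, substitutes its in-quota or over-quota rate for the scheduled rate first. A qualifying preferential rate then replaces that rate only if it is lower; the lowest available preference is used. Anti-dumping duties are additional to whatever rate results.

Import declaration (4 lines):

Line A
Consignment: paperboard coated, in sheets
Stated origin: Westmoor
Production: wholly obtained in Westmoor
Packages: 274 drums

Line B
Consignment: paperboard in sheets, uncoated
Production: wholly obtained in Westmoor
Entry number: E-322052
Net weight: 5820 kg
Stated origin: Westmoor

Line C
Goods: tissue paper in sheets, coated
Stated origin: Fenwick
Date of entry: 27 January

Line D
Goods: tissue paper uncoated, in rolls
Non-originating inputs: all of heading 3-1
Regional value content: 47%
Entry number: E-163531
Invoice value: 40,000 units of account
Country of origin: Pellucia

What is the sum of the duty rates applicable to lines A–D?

152%

Line A: paperboard → 3-1; coated → 3-1-2; in sheets → 3-1-2-2. Scheduled 28%. Westmoor agreement on 3-1: wholly obtained → 9% available; preferential 9%. → 9%.
Line B: paperboard → 3-1; uncoated → 3-1-1; in sheets → 3-1-1-2. Scheduled 25%. Westmoor agreement on 3-1: wholly obtained → 9% available; preferential 9%. → 9%.
Line C: tissue paper → 3-2; coated → 3-2-1; in sheets → 3-2-1-2. Scheduled 37%. quota on 3-2-1-2 exhausted → over-quota 61%; anti-dumping (Fenwick, 3-2-1): +40%; total 61% + 40% = 101%. → 101%.
Line D: tissue paper → 3-2; uncoated → 3-2-2; in rolls → 3-2-2-1. Scheduled 33%. Pellucia agreement on 3-1-1-2: 3-2-2-1 not covered; Pellucia agreement on 3-1: 3-2-2-1 not covered; Pellucia agreement on 3-1: 3-2-2-1 not covered. → 33%.
Sum: 9% + 9% + 101% + 33% = 152%.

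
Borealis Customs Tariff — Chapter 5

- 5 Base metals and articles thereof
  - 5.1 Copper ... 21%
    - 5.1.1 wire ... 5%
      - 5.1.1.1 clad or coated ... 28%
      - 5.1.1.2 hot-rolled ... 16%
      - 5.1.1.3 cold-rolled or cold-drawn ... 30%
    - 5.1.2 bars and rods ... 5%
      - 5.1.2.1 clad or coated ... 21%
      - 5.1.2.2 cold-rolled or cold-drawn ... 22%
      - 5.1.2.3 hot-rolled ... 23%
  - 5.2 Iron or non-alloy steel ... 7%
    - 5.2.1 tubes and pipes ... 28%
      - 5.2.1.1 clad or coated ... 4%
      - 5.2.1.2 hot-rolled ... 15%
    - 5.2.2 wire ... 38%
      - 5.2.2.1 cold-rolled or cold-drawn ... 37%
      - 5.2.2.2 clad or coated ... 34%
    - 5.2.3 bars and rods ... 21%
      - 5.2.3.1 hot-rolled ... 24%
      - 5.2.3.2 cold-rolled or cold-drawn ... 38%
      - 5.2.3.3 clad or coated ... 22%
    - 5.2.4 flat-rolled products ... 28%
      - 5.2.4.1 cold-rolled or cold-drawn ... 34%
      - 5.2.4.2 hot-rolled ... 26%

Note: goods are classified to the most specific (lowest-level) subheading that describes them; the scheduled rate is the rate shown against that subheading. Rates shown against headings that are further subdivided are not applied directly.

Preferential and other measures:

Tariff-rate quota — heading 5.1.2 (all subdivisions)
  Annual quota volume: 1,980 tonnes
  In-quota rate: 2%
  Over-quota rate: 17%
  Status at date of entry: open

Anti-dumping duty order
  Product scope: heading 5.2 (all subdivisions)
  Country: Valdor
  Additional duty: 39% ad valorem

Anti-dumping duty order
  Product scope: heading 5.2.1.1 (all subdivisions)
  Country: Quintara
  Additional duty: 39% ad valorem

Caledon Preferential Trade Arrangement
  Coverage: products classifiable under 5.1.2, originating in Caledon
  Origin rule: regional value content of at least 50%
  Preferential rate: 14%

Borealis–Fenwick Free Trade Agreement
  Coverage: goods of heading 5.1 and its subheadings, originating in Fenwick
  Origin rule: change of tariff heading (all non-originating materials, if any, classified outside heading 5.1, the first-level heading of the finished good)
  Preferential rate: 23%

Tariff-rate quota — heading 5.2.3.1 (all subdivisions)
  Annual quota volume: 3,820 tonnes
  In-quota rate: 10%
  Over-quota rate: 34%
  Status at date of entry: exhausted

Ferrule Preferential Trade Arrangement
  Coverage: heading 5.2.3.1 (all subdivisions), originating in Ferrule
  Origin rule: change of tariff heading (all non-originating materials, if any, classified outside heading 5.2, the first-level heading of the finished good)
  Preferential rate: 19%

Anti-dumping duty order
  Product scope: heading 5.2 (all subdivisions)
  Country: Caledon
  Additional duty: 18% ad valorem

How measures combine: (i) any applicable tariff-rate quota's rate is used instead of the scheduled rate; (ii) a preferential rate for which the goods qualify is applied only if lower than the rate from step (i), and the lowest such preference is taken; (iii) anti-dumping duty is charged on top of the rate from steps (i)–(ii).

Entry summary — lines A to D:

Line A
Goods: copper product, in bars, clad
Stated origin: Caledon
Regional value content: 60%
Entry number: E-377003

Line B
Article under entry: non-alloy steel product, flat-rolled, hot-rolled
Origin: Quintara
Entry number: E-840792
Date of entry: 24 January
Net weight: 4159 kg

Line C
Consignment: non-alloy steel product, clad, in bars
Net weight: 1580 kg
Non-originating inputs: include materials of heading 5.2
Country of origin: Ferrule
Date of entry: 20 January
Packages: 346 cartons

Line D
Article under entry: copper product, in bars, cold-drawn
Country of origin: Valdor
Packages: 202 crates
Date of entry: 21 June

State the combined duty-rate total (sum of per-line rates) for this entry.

Line A: copper → 5.1; in bars → 5.1.2; clad → 5.1.2.1. Scheduled 21%. quota on 5.1.2 open → in-quota 2%; Caledon agreement on 5.1.2: RVC ≥ 50% → 14% available; preference 14% not lower than 2% → no reduction. → 2%.
Line B: non-alloy steel → 5.2; flat-rolled → 5.2.4; hot-rolled → 5.2.4.2. Scheduled 26%. No special measure applies. → 26%.
Line C: non-alloy steel → 5.2; in bars → 5.2.3; clad → 5.2.3.3. Scheduled 22%. Ferrule agreement on 5.2.3.1: 5.2.3.3 not covered. → 22%.
Line D: copper → 5.1; in bars → 5.1.2; cold-drawn → 5.1.2.2. Scheduled 22%. quota on 5.1.2 open → in-quota 2%. → 2%.
Sum: 2% + 26% + 22% + 2% = 52%.

52%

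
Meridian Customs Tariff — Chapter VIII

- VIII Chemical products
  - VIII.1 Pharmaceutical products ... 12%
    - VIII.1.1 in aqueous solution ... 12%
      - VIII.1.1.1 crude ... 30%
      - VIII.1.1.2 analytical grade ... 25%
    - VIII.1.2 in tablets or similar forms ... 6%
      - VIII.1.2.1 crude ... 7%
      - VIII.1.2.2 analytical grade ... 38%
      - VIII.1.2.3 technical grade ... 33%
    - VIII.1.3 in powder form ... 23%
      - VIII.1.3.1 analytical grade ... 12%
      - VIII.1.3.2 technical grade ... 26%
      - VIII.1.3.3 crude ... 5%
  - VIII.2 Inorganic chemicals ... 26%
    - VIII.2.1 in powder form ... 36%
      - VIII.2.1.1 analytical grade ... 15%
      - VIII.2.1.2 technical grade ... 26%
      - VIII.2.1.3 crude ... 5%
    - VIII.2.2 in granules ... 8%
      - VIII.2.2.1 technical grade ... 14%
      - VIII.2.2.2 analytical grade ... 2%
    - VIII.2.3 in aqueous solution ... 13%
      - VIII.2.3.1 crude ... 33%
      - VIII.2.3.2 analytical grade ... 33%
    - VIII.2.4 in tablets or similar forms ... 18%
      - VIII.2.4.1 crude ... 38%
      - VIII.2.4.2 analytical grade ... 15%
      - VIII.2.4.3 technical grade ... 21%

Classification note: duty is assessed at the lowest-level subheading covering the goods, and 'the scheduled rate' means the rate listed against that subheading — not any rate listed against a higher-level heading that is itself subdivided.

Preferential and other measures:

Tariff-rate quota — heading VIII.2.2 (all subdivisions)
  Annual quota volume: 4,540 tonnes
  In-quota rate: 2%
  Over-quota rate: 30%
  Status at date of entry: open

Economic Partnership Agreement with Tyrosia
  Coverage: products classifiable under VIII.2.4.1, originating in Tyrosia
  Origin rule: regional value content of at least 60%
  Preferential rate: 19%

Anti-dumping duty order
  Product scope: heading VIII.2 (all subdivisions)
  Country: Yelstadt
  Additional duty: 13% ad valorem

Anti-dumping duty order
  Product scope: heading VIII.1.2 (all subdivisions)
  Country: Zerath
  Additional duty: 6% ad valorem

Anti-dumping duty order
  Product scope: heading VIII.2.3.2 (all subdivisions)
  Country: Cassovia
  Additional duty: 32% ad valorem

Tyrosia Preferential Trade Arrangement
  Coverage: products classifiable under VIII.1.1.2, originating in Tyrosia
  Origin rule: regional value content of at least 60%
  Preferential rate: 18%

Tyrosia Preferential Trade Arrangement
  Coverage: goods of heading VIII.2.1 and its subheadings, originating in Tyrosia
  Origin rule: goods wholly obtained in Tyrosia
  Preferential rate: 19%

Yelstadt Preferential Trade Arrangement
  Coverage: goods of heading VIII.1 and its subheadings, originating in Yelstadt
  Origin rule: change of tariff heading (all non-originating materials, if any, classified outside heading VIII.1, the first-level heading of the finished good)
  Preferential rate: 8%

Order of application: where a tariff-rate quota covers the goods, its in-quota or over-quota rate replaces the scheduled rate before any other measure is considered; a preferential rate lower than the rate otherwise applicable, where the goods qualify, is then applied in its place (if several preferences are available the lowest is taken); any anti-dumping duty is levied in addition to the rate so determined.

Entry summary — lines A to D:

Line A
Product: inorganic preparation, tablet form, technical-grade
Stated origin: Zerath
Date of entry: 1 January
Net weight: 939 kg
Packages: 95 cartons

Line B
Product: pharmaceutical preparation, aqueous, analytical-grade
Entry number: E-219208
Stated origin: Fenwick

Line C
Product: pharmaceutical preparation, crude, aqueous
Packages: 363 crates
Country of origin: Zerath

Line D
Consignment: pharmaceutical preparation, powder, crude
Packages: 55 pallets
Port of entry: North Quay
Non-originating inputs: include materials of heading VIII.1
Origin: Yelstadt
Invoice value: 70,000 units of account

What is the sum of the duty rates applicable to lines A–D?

81%

Line A: inorganic → VIII.2; tablet form → VIII.2.4; technical-grade → VIII.2.4.3. Scheduled 21%. No special measure applies. → 21%.
Line B: pharmaceutical → VIII.1; aqueous → VIII.1.1; analytical-grade → VIII.1.1.2. Scheduled 25%. No special measure applies. → 25%.
Line C: pharmaceutical → VIII.1; aqueous → VIII.1.1; crude → VIII.1.1.1. Scheduled 30%. No special measure applies. → 30%.
Line D: pharmaceutical → VIII.1; powder → VIII.1.3; crude → VIII.1.3.3. Scheduled 5%. Yelstadt agreement on VIII.1: CTH not met. → 5%.
Sum: 21% + 25% + 30% + 5% = 81%.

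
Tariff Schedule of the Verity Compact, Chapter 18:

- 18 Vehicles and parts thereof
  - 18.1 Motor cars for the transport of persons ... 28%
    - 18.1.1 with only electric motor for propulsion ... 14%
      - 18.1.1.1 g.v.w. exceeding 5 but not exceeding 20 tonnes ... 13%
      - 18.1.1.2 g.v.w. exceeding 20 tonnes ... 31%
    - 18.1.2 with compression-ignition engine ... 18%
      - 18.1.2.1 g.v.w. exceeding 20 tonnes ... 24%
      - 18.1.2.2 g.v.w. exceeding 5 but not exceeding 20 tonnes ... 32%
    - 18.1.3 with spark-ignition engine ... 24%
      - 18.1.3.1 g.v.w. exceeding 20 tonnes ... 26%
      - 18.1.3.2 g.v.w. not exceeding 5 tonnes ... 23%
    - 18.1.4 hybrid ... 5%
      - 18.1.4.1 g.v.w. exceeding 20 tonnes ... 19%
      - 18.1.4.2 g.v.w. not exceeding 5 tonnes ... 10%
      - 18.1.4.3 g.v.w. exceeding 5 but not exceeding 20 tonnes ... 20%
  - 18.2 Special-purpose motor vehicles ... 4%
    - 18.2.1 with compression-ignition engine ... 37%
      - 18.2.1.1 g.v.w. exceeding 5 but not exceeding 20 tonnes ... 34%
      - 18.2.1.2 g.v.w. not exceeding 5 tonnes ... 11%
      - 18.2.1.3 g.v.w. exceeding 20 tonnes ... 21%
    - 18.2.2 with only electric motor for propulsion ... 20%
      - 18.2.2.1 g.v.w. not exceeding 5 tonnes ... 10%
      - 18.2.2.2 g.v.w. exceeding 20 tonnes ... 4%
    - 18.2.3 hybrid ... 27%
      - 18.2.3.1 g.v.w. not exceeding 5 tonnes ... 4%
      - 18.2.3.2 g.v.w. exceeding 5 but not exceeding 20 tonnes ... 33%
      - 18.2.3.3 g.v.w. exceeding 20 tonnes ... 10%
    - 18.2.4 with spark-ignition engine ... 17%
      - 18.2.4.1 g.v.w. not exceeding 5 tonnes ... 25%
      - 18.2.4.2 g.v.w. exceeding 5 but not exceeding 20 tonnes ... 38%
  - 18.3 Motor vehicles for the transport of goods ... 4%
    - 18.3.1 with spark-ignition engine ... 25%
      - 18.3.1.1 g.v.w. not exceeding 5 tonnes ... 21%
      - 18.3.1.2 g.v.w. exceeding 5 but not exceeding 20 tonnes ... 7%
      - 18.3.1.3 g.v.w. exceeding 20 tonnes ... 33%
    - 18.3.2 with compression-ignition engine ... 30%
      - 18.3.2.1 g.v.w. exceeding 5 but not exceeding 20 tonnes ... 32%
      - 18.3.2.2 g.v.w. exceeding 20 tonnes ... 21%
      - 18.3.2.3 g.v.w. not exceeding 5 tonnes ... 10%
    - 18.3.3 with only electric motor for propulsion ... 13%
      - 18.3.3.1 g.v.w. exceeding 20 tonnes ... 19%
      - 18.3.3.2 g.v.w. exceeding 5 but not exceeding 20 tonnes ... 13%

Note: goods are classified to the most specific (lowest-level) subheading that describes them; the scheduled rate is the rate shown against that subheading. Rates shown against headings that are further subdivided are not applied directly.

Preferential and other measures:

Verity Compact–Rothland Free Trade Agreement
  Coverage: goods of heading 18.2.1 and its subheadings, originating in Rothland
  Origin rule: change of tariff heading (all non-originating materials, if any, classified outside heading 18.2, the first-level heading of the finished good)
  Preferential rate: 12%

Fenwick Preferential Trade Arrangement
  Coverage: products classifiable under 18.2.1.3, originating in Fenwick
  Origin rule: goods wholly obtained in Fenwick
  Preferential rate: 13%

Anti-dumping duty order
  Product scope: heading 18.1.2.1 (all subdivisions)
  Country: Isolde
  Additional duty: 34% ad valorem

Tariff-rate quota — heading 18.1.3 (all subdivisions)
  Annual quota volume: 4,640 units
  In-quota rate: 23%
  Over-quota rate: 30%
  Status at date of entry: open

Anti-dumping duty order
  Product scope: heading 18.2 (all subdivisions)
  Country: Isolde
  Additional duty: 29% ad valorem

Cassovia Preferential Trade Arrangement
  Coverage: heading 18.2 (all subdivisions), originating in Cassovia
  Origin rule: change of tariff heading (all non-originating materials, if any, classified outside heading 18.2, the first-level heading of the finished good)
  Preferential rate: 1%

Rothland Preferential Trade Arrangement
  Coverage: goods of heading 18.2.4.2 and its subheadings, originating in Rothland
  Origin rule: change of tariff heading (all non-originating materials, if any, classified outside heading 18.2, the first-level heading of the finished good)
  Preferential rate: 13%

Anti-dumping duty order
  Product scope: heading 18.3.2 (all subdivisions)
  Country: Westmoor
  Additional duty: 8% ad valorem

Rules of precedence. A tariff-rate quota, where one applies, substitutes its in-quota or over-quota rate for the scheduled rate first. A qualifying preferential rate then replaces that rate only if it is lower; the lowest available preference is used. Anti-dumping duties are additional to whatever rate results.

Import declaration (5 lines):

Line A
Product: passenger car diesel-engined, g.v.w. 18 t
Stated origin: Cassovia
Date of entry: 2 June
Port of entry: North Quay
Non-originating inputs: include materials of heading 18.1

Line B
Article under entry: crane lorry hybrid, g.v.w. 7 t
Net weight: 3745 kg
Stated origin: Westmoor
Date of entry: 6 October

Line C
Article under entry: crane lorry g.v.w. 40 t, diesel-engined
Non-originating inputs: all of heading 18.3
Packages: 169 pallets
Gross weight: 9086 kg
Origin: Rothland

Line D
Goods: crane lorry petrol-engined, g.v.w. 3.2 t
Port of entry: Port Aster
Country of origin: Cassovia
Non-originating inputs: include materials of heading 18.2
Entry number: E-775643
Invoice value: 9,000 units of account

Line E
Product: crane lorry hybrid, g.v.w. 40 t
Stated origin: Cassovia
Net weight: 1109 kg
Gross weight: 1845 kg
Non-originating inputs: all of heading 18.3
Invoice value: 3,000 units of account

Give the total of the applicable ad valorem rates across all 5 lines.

103%

Line A: passenger car → 18.1; diesel-engined → 18.1.2; g.v.w. 18 t → 18.1.2.2. Scheduled 32%. Cassovia agreement on 18.2: 18.1.2.2 not covered. → 32%.
Line B: crane lorry → 18.2; hybrid → 18.2.3; g.v.w. 7 t → 18.2.3.2. Scheduled 33%. No special measure applies. → 33%.
Line C: crane lorry → 18.2; diesel-engined → 18.2.1; g.v.w. 40 t → 18.2.1.3. Scheduled 21%. Rothland agreement on 18.2.1: CTH met → 12% available; Rothland agreement on 18.2.4.2: 18.2.1.3 not covered; preferential 12%. → 12%.
Line D: crane lorry → 18.2; petrol-engined → 18.2.4; g.v.w. 3.2 t → 18.2.4.1. Scheduled 25%. Cassovia agreement on 18.2: CTH not met. → 25%.
Line E: crane lorry → 18.2; hybrid → 18.2.3; g.v.w. 40 t → 18.2.3.3. Scheduled 10%. Cassovia agreement on 18.2: CTH met → 1% available; preferential 1%. → 1%.
Sum: 32% + 33% + 12% + 25% + 1% = 103%.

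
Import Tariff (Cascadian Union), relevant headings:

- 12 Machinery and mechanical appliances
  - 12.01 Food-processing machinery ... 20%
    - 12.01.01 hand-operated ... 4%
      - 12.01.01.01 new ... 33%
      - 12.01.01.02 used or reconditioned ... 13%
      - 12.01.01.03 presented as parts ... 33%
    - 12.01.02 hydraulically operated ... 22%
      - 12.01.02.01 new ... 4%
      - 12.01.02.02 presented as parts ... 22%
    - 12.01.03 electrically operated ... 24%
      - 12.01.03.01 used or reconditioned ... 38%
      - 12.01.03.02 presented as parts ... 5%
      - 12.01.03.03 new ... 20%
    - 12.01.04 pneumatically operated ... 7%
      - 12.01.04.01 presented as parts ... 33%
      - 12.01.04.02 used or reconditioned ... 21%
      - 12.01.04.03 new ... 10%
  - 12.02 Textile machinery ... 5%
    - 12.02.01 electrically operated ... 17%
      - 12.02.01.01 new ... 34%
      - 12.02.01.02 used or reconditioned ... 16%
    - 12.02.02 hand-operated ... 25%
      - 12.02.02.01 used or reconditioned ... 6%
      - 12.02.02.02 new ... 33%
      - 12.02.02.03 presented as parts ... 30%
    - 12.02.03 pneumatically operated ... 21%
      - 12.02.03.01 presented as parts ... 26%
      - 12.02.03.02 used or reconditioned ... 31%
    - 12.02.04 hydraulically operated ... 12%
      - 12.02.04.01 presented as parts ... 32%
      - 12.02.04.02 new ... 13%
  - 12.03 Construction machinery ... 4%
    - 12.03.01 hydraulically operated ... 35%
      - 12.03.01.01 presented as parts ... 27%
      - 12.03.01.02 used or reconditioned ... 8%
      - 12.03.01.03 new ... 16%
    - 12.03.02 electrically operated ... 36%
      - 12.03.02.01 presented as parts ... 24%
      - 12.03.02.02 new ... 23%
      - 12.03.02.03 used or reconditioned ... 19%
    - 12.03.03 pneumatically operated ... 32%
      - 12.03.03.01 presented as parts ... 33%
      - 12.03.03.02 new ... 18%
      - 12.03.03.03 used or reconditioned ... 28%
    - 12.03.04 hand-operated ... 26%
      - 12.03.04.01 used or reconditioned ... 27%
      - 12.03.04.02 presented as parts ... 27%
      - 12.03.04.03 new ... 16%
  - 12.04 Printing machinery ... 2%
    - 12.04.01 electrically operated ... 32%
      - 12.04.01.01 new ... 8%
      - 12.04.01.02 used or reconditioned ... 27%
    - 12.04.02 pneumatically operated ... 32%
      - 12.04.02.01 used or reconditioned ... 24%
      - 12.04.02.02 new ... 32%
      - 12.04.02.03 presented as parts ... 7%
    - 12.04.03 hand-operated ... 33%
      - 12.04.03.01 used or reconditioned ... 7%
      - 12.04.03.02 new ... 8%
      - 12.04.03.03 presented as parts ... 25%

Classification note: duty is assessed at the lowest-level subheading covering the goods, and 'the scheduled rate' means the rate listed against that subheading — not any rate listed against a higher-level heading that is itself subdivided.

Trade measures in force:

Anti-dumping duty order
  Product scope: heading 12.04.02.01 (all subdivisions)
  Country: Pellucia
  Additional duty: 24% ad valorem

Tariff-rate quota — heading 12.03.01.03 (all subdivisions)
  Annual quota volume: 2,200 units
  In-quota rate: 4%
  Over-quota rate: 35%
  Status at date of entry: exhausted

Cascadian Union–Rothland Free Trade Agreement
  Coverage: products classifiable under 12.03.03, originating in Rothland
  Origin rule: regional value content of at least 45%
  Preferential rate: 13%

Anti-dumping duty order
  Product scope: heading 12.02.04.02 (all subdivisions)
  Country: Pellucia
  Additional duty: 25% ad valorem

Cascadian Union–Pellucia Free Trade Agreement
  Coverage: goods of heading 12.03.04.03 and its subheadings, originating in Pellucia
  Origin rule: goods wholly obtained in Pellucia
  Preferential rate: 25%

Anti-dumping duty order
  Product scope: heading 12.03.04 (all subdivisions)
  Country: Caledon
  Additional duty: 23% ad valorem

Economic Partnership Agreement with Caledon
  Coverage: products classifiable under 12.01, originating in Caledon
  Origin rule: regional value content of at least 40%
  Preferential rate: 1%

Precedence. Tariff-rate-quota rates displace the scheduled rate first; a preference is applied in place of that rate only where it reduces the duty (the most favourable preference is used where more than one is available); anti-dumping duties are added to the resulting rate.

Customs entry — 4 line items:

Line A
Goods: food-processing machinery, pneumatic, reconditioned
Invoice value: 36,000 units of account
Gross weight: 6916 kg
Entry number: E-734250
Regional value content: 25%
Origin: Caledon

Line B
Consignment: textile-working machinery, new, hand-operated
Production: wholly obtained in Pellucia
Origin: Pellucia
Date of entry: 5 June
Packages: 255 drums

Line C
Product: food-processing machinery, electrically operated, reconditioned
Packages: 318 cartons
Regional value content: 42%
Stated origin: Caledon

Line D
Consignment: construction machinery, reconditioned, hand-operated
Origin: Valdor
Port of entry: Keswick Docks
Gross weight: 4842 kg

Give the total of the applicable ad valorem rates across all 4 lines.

Line A: food-processing → 12.01; pneumatic → 12.01.04; reconditioned → 12.01.04.02. Scheduled 21%. Caledon agreement on 12.01: RVC < 40%. → 21%.
Line B: textile-working → 12.02; hand-operated → 12.02.02; new → 12.02.02.02. Scheduled 33%. Pellucia agreement on 12.03.04.03: 12.02.02.02 not covered. → 33%.
Line C: food-processing → 12.01; electrically operated → 12.01.03; reconditioned → 12.01.03.01. Scheduled 38%. Caledon agreement on 12.01: RVC ≥ 40% → 1% available; preferential 1%. → 1%.
Line D: construction → 12.03; hand-operated → 12.03.04; reconditioned → 12.03.04.01. Scheduled 27%. No special measure applies. → 27%.
Sum: 21% + 33% + 1% + 27% = 82%.

82%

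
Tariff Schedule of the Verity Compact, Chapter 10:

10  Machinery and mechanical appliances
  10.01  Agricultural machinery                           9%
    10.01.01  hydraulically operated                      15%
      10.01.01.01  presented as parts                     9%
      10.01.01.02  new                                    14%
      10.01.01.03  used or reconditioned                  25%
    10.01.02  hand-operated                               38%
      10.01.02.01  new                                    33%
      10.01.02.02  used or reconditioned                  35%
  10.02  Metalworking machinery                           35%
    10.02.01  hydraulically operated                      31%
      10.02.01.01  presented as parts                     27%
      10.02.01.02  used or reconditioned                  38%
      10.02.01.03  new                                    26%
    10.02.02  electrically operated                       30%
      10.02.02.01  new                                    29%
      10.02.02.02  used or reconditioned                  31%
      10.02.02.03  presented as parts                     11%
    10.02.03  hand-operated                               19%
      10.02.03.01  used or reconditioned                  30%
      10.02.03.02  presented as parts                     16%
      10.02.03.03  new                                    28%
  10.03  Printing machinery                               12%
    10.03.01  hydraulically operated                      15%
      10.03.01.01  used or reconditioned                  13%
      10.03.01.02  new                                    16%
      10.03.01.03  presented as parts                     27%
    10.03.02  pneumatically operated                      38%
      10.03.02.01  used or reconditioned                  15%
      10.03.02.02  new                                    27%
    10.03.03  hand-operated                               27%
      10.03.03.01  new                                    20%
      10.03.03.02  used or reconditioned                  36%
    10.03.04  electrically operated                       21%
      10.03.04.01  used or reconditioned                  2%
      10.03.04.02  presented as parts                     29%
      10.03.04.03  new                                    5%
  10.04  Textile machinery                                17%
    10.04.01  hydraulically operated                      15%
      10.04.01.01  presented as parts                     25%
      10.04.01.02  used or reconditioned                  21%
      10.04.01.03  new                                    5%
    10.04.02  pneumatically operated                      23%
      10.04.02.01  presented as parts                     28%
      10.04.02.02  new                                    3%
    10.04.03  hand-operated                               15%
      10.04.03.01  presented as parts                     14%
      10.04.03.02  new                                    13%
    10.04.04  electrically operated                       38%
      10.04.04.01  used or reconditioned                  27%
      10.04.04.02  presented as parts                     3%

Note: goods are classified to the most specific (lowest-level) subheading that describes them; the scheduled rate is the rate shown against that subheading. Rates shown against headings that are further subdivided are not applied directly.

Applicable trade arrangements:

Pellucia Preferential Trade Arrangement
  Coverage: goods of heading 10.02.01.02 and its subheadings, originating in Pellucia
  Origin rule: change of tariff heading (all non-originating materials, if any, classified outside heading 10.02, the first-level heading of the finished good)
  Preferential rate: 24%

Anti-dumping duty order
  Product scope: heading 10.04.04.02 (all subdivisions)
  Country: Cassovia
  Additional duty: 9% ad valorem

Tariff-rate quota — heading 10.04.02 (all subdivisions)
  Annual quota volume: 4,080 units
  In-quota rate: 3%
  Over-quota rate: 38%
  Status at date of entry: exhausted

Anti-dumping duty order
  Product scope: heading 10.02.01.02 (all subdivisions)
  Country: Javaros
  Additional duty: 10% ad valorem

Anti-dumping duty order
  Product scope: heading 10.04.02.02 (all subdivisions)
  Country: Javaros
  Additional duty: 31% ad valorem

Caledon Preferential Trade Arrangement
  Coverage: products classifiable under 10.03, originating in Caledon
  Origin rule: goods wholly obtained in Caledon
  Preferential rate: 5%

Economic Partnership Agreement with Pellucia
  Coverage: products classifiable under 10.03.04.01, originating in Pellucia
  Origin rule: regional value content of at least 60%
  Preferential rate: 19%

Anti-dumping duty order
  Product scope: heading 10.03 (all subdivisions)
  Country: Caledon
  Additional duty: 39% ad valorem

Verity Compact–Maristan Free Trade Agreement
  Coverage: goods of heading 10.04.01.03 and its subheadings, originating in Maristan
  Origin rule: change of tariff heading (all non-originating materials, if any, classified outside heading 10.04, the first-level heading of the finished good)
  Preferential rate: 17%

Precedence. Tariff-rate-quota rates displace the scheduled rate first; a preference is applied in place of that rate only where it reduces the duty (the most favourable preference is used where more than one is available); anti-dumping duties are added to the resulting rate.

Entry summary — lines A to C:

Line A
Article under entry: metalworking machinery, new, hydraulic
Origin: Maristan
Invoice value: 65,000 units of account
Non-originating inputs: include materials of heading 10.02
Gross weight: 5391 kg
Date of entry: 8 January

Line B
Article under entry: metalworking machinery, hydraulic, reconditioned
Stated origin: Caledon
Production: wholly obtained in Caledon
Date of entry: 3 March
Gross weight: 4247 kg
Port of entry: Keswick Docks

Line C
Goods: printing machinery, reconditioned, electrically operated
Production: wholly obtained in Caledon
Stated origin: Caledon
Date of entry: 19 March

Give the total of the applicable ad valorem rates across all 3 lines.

105%

Line A: metalworking → 10.02; hydraulic → 10.02.01; new → 10.02.01.03. Scheduled 26%. Maristan agreement on 10.04.01.03: 10.02.01.03 not covered. → 26%.
Line B: metalworking → 10.02; hydraulic → 10.02.01; reconditioned → 10.02.01.02. Scheduled 38%. Caledon agreement on 10.03: 10.02.01.02 not covered. → 38%.
Line C: printing → 10.03; electrically operated → 10.03.04; reconditioned → 10.03.04.01. Scheduled 2%. Caledon agreement on 10.03: wholly obtained → 5% available; preference 5% not lower than 2% → no reduction; anti-dumping (Caledon, 10.03): +39%; total 2% + 39% = 41%. → 41%.
Sum: 26% + 38% + 41% = 105%.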